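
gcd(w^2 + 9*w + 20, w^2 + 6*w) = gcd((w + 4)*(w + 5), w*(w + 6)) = 1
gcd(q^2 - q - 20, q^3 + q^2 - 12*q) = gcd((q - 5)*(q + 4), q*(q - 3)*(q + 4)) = q + 4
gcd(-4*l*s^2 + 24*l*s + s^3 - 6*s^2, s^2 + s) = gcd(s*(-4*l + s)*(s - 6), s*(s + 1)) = s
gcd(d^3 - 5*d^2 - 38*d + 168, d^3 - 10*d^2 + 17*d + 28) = d^2 - 11*d + 28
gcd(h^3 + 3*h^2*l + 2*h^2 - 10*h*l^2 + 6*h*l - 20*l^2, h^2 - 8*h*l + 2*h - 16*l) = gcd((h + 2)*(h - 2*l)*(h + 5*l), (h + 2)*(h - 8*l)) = h + 2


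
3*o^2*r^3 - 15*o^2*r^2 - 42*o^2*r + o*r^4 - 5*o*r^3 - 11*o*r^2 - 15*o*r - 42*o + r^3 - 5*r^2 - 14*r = (3*o + r)*(r - 7)*(r + 2)*(o*r + 1)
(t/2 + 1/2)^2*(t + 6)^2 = t^4/4 + 7*t^3/2 + 61*t^2/4 + 21*t + 9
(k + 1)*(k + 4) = k^2 + 5*k + 4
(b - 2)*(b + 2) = b^2 - 4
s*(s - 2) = s^2 - 2*s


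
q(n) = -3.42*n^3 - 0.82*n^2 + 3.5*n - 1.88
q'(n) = -10.26*n^2 - 1.64*n + 3.5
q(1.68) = -14.53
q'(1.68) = -28.21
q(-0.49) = -3.39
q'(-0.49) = 1.84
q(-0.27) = -2.82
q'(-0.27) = 3.19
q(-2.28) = 26.41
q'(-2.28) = -46.10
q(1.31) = -6.39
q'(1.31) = -16.26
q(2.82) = -75.23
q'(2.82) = -82.72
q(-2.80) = 56.97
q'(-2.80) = -72.35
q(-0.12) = -2.31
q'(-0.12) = 3.55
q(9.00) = -2529.98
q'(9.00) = -842.32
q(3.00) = -91.10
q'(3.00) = -93.76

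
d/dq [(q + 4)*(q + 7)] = 2*q + 11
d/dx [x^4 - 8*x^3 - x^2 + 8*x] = 4*x^3 - 24*x^2 - 2*x + 8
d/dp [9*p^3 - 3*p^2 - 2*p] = 27*p^2 - 6*p - 2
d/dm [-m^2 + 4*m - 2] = 4 - 2*m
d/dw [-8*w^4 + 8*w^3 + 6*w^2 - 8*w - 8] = -32*w^3 + 24*w^2 + 12*w - 8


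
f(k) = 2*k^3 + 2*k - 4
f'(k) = 6*k^2 + 2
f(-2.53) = -41.45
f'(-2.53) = 40.41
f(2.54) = 33.85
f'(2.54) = 40.71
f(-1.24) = -10.29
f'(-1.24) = 11.23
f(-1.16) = -9.44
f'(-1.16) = 10.07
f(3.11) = 62.38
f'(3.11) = 60.03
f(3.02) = 57.13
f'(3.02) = 56.72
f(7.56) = 875.28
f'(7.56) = 344.92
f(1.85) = 12.36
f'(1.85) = 22.54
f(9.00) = 1472.00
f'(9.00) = 488.00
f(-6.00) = -448.00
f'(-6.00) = 218.00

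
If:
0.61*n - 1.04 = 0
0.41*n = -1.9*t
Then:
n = 1.70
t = -0.37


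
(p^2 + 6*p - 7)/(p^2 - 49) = (p - 1)/(p - 7)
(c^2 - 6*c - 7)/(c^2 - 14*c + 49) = (c + 1)/(c - 7)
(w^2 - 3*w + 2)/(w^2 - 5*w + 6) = (w - 1)/(w - 3)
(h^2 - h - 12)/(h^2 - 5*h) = (h^2 - h - 12)/(h*(h - 5))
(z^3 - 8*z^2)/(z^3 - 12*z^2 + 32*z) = z/(z - 4)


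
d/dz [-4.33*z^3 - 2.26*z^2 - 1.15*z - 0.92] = -12.99*z^2 - 4.52*z - 1.15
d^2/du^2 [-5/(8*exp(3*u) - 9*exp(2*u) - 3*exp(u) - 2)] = 15*(6*(-8*exp(2*u) + 6*exp(u) + 1)^2*exp(u) + (24*exp(2*u) - 12*exp(u) - 1)*(-8*exp(3*u) + 9*exp(2*u) + 3*exp(u) + 2))*exp(u)/(-8*exp(3*u) + 9*exp(2*u) + 3*exp(u) + 2)^3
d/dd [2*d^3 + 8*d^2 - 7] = 2*d*(3*d + 8)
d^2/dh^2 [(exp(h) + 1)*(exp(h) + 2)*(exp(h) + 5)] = (9*exp(2*h) + 32*exp(h) + 17)*exp(h)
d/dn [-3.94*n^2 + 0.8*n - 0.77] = 0.8 - 7.88*n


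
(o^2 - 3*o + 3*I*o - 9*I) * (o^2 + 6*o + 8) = o^4 + 3*o^3 + 3*I*o^3 - 10*o^2 + 9*I*o^2 - 24*o - 30*I*o - 72*I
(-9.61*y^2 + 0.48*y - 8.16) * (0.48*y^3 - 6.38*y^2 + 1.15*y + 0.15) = -4.6128*y^5 + 61.5422*y^4 - 18.0307*y^3 + 51.1713*y^2 - 9.312*y - 1.224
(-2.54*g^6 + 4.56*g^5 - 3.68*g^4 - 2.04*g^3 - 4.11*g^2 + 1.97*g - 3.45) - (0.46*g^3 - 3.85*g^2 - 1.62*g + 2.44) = -2.54*g^6 + 4.56*g^5 - 3.68*g^4 - 2.5*g^3 - 0.26*g^2 + 3.59*g - 5.89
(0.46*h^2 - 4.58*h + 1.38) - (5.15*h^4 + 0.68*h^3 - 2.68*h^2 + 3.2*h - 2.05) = -5.15*h^4 - 0.68*h^3 + 3.14*h^2 - 7.78*h + 3.43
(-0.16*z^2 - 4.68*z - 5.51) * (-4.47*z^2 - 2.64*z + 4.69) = 0.7152*z^4 + 21.342*z^3 + 36.2345*z^2 - 7.4028*z - 25.8419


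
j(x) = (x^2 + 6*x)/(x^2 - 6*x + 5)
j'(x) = (6 - 2*x)*(x^2 + 6*x)/(x^2 - 6*x + 5)^2 + (2*x + 6)/(x^2 - 6*x + 5) = 2*(-6*x^2 + 5*x + 15)/(x^4 - 12*x^3 + 46*x^2 - 60*x + 25)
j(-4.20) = -0.16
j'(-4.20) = -0.10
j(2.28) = -5.42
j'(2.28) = -0.79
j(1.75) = -5.56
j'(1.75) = 1.81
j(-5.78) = -0.02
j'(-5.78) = -0.08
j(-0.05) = -0.06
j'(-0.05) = 1.05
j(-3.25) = -0.25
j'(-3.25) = -0.11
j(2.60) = -5.82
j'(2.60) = -1.70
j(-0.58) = -0.36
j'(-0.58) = 0.26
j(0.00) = 0.00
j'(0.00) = 1.20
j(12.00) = 2.81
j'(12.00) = -0.27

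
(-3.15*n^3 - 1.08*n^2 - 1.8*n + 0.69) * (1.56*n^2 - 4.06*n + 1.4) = -4.914*n^5 + 11.1042*n^4 - 2.8332*n^3 + 6.8724*n^2 - 5.3214*n + 0.966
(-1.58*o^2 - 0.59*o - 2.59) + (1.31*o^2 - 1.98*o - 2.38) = -0.27*o^2 - 2.57*o - 4.97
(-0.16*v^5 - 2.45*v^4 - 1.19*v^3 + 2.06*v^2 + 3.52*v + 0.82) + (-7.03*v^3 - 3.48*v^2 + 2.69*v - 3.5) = -0.16*v^5 - 2.45*v^4 - 8.22*v^3 - 1.42*v^2 + 6.21*v - 2.68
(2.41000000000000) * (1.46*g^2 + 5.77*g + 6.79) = 3.5186*g^2 + 13.9057*g + 16.3639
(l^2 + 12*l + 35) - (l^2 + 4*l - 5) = 8*l + 40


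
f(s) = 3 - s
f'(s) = -1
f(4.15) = -1.15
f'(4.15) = -1.00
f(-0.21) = 3.21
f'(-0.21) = -1.00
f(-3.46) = 6.46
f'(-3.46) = -1.00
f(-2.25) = 5.25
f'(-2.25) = -1.00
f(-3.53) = 6.53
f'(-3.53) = -1.00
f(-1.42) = 4.42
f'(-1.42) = -1.00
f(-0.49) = 3.49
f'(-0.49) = -1.00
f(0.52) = 2.48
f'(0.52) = -1.00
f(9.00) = -6.00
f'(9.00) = -1.00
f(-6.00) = 9.00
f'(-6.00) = -1.00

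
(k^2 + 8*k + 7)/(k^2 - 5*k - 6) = (k + 7)/(k - 6)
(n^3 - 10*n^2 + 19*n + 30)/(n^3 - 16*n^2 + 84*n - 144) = (n^2 - 4*n - 5)/(n^2 - 10*n + 24)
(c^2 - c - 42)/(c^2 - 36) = (c - 7)/(c - 6)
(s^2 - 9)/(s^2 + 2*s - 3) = (s - 3)/(s - 1)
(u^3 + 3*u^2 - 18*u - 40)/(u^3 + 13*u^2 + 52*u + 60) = (u - 4)/(u + 6)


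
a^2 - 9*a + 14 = (a - 7)*(a - 2)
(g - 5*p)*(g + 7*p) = g^2 + 2*g*p - 35*p^2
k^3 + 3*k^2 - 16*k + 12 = (k - 2)*(k - 1)*(k + 6)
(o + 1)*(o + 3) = o^2 + 4*o + 3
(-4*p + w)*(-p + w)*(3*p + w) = 12*p^3 - 11*p^2*w - 2*p*w^2 + w^3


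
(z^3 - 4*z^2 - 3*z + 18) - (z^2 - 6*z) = z^3 - 5*z^2 + 3*z + 18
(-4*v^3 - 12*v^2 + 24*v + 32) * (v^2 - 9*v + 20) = -4*v^5 + 24*v^4 + 52*v^3 - 424*v^2 + 192*v + 640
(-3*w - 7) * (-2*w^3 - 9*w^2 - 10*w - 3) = 6*w^4 + 41*w^3 + 93*w^2 + 79*w + 21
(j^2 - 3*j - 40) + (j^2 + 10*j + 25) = 2*j^2 + 7*j - 15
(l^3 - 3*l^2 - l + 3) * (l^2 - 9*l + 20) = l^5 - 12*l^4 + 46*l^3 - 48*l^2 - 47*l + 60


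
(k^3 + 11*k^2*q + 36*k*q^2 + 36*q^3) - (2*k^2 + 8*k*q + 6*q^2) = k^3 + 11*k^2*q - 2*k^2 + 36*k*q^2 - 8*k*q + 36*q^3 - 6*q^2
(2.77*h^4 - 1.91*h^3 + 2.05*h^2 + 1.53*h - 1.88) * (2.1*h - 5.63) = 5.817*h^5 - 19.6061*h^4 + 15.0583*h^3 - 8.3285*h^2 - 12.5619*h + 10.5844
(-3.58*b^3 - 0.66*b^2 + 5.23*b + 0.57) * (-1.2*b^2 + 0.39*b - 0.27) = 4.296*b^5 - 0.6042*b^4 - 5.5668*b^3 + 1.5339*b^2 - 1.1898*b - 0.1539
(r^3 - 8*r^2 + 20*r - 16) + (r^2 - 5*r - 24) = r^3 - 7*r^2 + 15*r - 40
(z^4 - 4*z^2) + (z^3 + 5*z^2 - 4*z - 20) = z^4 + z^3 + z^2 - 4*z - 20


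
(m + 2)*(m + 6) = m^2 + 8*m + 12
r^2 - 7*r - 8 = (r - 8)*(r + 1)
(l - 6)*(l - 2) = l^2 - 8*l + 12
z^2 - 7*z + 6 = (z - 6)*(z - 1)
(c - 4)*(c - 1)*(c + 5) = c^3 - 21*c + 20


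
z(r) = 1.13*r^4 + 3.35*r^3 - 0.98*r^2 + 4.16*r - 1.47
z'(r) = 4.52*r^3 + 10.05*r^2 - 1.96*r + 4.16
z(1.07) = 7.44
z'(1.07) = 19.11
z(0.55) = 1.18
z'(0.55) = 6.87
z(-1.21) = -11.45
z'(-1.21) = 13.24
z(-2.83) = -24.54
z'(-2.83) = -12.25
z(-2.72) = -25.60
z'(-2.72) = -7.11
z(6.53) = 2971.32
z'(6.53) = 1678.47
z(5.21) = 1299.95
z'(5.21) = 905.97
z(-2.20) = -24.57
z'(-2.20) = 8.99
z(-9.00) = 4853.49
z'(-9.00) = -2459.23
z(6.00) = 2176.29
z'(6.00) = 1330.52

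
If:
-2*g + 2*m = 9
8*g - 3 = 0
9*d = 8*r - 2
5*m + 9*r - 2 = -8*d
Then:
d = -197/145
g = 3/8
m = 39/8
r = -1483/1160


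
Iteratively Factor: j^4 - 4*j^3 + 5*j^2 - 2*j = (j)*(j^3 - 4*j^2 + 5*j - 2) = j*(j - 1)*(j^2 - 3*j + 2) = j*(j - 1)^2*(j - 2)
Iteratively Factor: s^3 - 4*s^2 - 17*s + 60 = (s - 3)*(s^2 - s - 20) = (s - 3)*(s + 4)*(s - 5)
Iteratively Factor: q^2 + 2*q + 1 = (q + 1)*(q + 1)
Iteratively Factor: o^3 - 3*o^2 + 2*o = (o)*(o^2 - 3*o + 2) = o*(o - 2)*(o - 1)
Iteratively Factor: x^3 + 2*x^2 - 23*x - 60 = (x + 3)*(x^2 - x - 20) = (x + 3)*(x + 4)*(x - 5)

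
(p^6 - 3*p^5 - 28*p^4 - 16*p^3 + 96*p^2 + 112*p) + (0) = p^6 - 3*p^5 - 28*p^4 - 16*p^3 + 96*p^2 + 112*p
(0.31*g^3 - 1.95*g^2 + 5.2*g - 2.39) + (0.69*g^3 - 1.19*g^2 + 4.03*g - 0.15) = 1.0*g^3 - 3.14*g^2 + 9.23*g - 2.54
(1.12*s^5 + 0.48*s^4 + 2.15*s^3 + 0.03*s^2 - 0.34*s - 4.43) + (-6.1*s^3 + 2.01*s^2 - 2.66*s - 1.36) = 1.12*s^5 + 0.48*s^4 - 3.95*s^3 + 2.04*s^2 - 3.0*s - 5.79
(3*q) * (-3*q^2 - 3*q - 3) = -9*q^3 - 9*q^2 - 9*q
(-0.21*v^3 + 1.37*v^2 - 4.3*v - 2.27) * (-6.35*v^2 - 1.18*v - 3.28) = 1.3335*v^5 - 8.4517*v^4 + 26.3772*v^3 + 14.9949*v^2 + 16.7826*v + 7.4456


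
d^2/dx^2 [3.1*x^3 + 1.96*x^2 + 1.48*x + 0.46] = 18.6*x + 3.92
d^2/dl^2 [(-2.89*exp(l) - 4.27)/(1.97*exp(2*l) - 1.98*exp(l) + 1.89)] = (-11.215801*exp(4*l) - 77.558506*exp(3*l) + 114.528708*exp(2*l) + 36.038898*exp(l) - 26.302563)*exp(l)/(7.645373*exp(6*l) - 23.052546*exp(5*l) + 45.174267*exp(4*l) - 51.995196*exp(3*l) + 43.339779*exp(2*l) - 21.218274*exp(l) + 6.751269)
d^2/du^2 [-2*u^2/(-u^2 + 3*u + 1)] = 4*(3*u^3 + 3*u^2 + 1)/(u^6 - 9*u^5 + 24*u^4 - 9*u^3 - 24*u^2 - 9*u - 1)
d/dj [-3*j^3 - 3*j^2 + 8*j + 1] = -9*j^2 - 6*j + 8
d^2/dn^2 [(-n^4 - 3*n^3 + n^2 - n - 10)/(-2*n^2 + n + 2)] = 2*(4*n^6 - 6*n^5 - 9*n^4 + 33*n^3 + 150*n^2 - 12*n + 44)/(8*n^6 - 12*n^5 - 18*n^4 + 23*n^3 + 18*n^2 - 12*n - 8)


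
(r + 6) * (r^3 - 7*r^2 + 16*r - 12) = r^4 - r^3 - 26*r^2 + 84*r - 72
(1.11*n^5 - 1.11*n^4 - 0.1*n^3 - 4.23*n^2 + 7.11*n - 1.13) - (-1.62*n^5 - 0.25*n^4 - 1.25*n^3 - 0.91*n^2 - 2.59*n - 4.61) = 2.73*n^5 - 0.86*n^4 + 1.15*n^3 - 3.32*n^2 + 9.7*n + 3.48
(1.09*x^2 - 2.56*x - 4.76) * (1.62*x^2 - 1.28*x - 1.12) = 1.7658*x^4 - 5.5424*x^3 - 5.6552*x^2 + 8.96*x + 5.3312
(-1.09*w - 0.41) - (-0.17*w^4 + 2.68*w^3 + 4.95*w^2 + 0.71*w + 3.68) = 0.17*w^4 - 2.68*w^3 - 4.95*w^2 - 1.8*w - 4.09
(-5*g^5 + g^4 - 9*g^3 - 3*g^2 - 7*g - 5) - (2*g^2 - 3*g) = -5*g^5 + g^4 - 9*g^3 - 5*g^2 - 4*g - 5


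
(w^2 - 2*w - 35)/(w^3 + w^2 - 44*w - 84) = (w + 5)/(w^2 + 8*w + 12)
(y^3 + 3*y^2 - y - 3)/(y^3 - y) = (y + 3)/y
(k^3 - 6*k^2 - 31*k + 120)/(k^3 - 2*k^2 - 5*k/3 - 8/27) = 27*(-k^3 + 6*k^2 + 31*k - 120)/(-27*k^3 + 54*k^2 + 45*k + 8)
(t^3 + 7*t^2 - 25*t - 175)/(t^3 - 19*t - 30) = (t^2 + 12*t + 35)/(t^2 + 5*t + 6)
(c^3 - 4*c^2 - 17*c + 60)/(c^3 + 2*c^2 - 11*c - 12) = (c - 5)/(c + 1)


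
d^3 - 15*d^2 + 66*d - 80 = (d - 8)*(d - 5)*(d - 2)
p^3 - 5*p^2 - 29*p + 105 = (p - 7)*(p - 3)*(p + 5)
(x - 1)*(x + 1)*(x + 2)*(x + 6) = x^4 + 8*x^3 + 11*x^2 - 8*x - 12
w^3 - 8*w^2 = w^2*(w - 8)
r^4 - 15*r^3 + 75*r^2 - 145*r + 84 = (r - 7)*(r - 4)*(r - 3)*(r - 1)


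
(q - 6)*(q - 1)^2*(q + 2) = q^4 - 6*q^3 - 3*q^2 + 20*q - 12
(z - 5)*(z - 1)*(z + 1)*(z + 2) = z^4 - 3*z^3 - 11*z^2 + 3*z + 10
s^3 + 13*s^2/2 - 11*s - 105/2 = (s - 3)*(s + 5/2)*(s + 7)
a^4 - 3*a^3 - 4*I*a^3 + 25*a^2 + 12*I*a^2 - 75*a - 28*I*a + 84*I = (a - 3)*(a - 7*I)*(a - I)*(a + 4*I)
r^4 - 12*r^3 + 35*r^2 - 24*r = r*(r - 8)*(r - 3)*(r - 1)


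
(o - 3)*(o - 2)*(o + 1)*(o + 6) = o^4 + 2*o^3 - 23*o^2 + 12*o + 36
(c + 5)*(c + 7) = c^2 + 12*c + 35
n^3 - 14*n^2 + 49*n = n*(n - 7)^2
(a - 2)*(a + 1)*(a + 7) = a^3 + 6*a^2 - 9*a - 14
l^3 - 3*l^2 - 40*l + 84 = (l - 7)*(l - 2)*(l + 6)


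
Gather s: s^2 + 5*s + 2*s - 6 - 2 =s^2 + 7*s - 8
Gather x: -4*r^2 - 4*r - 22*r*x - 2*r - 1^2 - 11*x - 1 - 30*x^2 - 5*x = -4*r^2 - 6*r - 30*x^2 + x*(-22*r - 16) - 2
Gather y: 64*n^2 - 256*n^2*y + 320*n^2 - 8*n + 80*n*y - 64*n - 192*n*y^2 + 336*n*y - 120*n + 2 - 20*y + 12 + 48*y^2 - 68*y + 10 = 384*n^2 - 192*n + y^2*(48 - 192*n) + y*(-256*n^2 + 416*n - 88) + 24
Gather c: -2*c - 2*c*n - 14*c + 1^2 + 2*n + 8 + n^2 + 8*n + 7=c*(-2*n - 16) + n^2 + 10*n + 16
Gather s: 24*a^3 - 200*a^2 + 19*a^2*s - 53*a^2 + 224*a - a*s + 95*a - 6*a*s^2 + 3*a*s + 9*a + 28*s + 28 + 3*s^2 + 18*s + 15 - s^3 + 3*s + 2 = 24*a^3 - 253*a^2 + 328*a - s^3 + s^2*(3 - 6*a) + s*(19*a^2 + 2*a + 49) + 45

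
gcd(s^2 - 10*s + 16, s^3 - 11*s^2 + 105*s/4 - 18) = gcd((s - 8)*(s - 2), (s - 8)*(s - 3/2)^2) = s - 8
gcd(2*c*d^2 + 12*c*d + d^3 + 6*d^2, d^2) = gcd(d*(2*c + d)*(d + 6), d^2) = d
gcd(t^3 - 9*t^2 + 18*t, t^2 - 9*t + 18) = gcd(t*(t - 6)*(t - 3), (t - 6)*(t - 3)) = t^2 - 9*t + 18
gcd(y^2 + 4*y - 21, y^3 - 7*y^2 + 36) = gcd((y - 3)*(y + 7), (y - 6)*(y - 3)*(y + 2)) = y - 3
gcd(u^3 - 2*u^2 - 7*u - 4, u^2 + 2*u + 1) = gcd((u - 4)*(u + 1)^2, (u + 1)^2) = u^2 + 2*u + 1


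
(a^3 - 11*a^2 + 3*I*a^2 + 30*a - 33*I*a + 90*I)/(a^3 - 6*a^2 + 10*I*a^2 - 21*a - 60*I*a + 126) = (a - 5)/(a + 7*I)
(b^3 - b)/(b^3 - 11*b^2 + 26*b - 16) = b*(b + 1)/(b^2 - 10*b + 16)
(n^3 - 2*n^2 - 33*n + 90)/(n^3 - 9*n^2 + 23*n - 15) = (n + 6)/(n - 1)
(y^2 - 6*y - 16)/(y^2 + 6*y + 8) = (y - 8)/(y + 4)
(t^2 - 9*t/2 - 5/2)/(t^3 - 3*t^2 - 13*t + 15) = (t + 1/2)/(t^2 + 2*t - 3)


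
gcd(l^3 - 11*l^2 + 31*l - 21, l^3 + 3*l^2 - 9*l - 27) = l - 3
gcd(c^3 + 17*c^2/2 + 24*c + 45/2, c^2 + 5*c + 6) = c + 3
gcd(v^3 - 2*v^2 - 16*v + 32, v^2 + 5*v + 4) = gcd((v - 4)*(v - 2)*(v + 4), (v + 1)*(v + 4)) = v + 4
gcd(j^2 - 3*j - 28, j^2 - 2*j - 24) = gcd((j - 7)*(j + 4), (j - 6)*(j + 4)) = j + 4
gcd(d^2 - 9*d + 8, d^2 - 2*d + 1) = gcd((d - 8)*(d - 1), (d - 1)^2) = d - 1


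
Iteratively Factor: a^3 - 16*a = (a - 4)*(a^2 + 4*a) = (a - 4)*(a + 4)*(a)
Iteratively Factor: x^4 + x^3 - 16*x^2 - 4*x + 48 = (x - 2)*(x^3 + 3*x^2 - 10*x - 24) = (x - 2)*(x + 4)*(x^2 - x - 6) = (x - 2)*(x + 2)*(x + 4)*(x - 3)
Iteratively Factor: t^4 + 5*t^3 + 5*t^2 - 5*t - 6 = (t + 2)*(t^3 + 3*t^2 - t - 3) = (t + 2)*(t + 3)*(t^2 - 1) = (t - 1)*(t + 2)*(t + 3)*(t + 1)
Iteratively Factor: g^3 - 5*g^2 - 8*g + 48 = (g + 3)*(g^2 - 8*g + 16) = (g - 4)*(g + 3)*(g - 4)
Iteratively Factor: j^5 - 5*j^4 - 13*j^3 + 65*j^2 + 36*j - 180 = (j - 3)*(j^4 - 2*j^3 - 19*j^2 + 8*j + 60) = (j - 3)*(j + 2)*(j^3 - 4*j^2 - 11*j + 30) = (j - 5)*(j - 3)*(j + 2)*(j^2 + j - 6) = (j - 5)*(j - 3)*(j - 2)*(j + 2)*(j + 3)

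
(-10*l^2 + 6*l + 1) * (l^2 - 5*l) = -10*l^4 + 56*l^3 - 29*l^2 - 5*l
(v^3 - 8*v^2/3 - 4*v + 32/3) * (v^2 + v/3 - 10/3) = v^5 - 7*v^4/3 - 74*v^3/9 + 164*v^2/9 + 152*v/9 - 320/9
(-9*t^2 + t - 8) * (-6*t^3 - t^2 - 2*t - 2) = 54*t^5 + 3*t^4 + 65*t^3 + 24*t^2 + 14*t + 16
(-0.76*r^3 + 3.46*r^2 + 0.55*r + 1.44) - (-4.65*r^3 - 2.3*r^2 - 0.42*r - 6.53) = 3.89*r^3 + 5.76*r^2 + 0.97*r + 7.97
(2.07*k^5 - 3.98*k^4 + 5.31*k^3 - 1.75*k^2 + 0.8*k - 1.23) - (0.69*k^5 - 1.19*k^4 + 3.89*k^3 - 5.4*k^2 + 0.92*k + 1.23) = 1.38*k^5 - 2.79*k^4 + 1.42*k^3 + 3.65*k^2 - 0.12*k - 2.46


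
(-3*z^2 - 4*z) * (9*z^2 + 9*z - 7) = -27*z^4 - 63*z^3 - 15*z^2 + 28*z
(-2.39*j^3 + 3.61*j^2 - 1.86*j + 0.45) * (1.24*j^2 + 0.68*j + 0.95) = -2.9636*j^5 + 2.8512*j^4 - 2.1221*j^3 + 2.7227*j^2 - 1.461*j + 0.4275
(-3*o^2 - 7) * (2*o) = -6*o^3 - 14*o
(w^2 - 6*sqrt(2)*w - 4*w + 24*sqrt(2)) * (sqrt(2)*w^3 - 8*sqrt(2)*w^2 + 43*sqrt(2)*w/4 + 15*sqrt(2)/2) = sqrt(2)*w^5 - 12*sqrt(2)*w^4 - 12*w^4 + 171*sqrt(2)*w^3/4 + 144*w^3 - 513*w^2 - 71*sqrt(2)*w^2/2 - 30*sqrt(2)*w + 426*w + 360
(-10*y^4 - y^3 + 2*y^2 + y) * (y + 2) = -10*y^5 - 21*y^4 + 5*y^2 + 2*y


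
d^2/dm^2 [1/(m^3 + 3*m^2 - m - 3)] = 2*(-3*(m + 1)*(m^3 + 3*m^2 - m - 3) + (3*m^2 + 6*m - 1)^2)/(m^3 + 3*m^2 - m - 3)^3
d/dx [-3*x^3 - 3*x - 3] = -9*x^2 - 3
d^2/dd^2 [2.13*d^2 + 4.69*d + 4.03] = 4.26000000000000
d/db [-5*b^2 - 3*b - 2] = -10*b - 3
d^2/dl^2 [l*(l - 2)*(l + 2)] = 6*l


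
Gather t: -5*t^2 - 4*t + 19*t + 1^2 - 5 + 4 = -5*t^2 + 15*t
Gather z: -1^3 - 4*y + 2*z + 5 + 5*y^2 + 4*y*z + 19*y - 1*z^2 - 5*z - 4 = 5*y^2 + 15*y - z^2 + z*(4*y - 3)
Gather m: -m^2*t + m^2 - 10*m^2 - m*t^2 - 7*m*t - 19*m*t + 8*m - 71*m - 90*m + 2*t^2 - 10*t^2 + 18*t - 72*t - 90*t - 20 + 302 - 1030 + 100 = m^2*(-t - 9) + m*(-t^2 - 26*t - 153) - 8*t^2 - 144*t - 648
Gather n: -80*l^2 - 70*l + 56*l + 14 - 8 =-80*l^2 - 14*l + 6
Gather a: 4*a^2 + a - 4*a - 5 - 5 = 4*a^2 - 3*a - 10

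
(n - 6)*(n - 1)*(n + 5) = n^3 - 2*n^2 - 29*n + 30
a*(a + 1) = a^2 + a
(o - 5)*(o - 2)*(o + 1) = o^3 - 6*o^2 + 3*o + 10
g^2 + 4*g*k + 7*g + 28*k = (g + 7)*(g + 4*k)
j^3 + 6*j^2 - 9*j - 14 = (j - 2)*(j + 1)*(j + 7)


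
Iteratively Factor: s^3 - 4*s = (s)*(s^2 - 4) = s*(s + 2)*(s - 2)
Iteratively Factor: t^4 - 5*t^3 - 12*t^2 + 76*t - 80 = (t - 2)*(t^3 - 3*t^2 - 18*t + 40) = (t - 5)*(t - 2)*(t^2 + 2*t - 8) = (t - 5)*(t - 2)^2*(t + 4)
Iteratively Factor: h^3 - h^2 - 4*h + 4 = (h - 1)*(h^2 - 4) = (h - 1)*(h + 2)*(h - 2)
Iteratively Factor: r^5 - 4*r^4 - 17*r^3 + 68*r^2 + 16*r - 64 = (r + 4)*(r^4 - 8*r^3 + 15*r^2 + 8*r - 16) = (r - 1)*(r + 4)*(r^3 - 7*r^2 + 8*r + 16) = (r - 4)*(r - 1)*(r + 4)*(r^2 - 3*r - 4) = (r - 4)^2*(r - 1)*(r + 4)*(r + 1)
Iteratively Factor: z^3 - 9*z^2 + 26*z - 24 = (z - 4)*(z^2 - 5*z + 6) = (z - 4)*(z - 3)*(z - 2)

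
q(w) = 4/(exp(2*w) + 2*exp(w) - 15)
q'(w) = 4*(-2*exp(2*w) - 2*exp(w))/(exp(2*w) + 2*exp(w) - 15)^2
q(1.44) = 0.36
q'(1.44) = -1.39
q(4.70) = 0.00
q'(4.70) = -0.00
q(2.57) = 0.02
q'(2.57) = -0.04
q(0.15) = -0.35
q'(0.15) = -0.16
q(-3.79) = -0.27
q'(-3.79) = -0.00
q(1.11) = 14.49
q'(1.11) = -1285.18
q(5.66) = 0.00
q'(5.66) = -0.00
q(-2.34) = -0.27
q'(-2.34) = -0.00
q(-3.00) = -0.27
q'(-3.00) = 0.00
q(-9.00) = -0.27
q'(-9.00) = 0.00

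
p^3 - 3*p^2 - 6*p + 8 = (p - 4)*(p - 1)*(p + 2)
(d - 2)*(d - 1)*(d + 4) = d^3 + d^2 - 10*d + 8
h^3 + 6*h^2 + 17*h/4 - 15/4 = (h - 1/2)*(h + 3/2)*(h + 5)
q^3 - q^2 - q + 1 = (q - 1)^2*(q + 1)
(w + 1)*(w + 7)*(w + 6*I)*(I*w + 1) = I*w^4 - 5*w^3 + 8*I*w^3 - 40*w^2 + 13*I*w^2 - 35*w + 48*I*w + 42*I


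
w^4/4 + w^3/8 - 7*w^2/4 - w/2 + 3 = (w/2 + 1)^2*(w - 2)*(w - 3/2)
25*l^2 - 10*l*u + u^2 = (-5*l + u)^2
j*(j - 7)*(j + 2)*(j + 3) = j^4 - 2*j^3 - 29*j^2 - 42*j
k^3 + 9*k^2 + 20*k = k*(k + 4)*(k + 5)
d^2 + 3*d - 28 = (d - 4)*(d + 7)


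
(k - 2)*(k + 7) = k^2 + 5*k - 14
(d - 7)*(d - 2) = d^2 - 9*d + 14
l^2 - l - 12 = (l - 4)*(l + 3)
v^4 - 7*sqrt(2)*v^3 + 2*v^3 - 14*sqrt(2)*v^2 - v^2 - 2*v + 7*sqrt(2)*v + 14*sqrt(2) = (v - 1)*(v + 1)*(v + 2)*(v - 7*sqrt(2))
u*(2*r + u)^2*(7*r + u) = 28*r^3*u + 32*r^2*u^2 + 11*r*u^3 + u^4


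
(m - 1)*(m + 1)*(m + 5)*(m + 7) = m^4 + 12*m^3 + 34*m^2 - 12*m - 35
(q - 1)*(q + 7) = q^2 + 6*q - 7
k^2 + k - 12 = (k - 3)*(k + 4)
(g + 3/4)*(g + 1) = g^2 + 7*g/4 + 3/4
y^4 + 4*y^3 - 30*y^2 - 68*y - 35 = (y - 5)*(y + 7)*(-I*y - I)*(I*y + I)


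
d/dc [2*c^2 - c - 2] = 4*c - 1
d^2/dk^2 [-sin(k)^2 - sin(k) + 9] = sin(k) - 2*cos(2*k)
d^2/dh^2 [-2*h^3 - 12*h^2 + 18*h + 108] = -12*h - 24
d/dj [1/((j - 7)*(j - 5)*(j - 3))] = (-(j - 7)*(j - 5) - (j - 7)*(j - 3) - (j - 5)*(j - 3))/((j - 7)^2*(j - 5)^2*(j - 3)^2)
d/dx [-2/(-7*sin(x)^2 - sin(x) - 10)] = -2*(14*sin(x) + 1)*cos(x)/(7*sin(x)^2 + sin(x) + 10)^2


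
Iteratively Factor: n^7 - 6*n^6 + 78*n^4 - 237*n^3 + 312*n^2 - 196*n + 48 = (n + 4)*(n^6 - 10*n^5 + 40*n^4 - 82*n^3 + 91*n^2 - 52*n + 12) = (n - 1)*(n + 4)*(n^5 - 9*n^4 + 31*n^3 - 51*n^2 + 40*n - 12) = (n - 1)^2*(n + 4)*(n^4 - 8*n^3 + 23*n^2 - 28*n + 12) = (n - 2)*(n - 1)^2*(n + 4)*(n^3 - 6*n^2 + 11*n - 6) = (n - 2)*(n - 1)^3*(n + 4)*(n^2 - 5*n + 6) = (n - 3)*(n - 2)*(n - 1)^3*(n + 4)*(n - 2)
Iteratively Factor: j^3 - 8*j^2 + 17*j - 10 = (j - 1)*(j^2 - 7*j + 10) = (j - 2)*(j - 1)*(j - 5)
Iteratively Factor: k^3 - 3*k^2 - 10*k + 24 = (k - 4)*(k^2 + k - 6) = (k - 4)*(k - 2)*(k + 3)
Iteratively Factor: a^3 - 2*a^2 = (a)*(a^2 - 2*a) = a*(a - 2)*(a)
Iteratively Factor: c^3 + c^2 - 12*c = (c + 4)*(c^2 - 3*c) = c*(c + 4)*(c - 3)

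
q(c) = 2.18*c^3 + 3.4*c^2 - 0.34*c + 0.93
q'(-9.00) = 468.20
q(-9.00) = -1309.83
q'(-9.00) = 468.20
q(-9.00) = -1309.83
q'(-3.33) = 49.54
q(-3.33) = -40.73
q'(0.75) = 8.44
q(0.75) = 3.51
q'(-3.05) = 39.76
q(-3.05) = -28.26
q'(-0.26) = -1.67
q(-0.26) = 1.21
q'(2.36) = 52.13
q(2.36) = 47.72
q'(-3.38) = 51.39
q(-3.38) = -43.26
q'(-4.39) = 95.85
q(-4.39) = -116.49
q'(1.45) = 23.27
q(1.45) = 14.23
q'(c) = 6.54*c^2 + 6.8*c - 0.34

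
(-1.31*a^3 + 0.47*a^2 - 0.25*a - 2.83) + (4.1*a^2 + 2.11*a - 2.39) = -1.31*a^3 + 4.57*a^2 + 1.86*a - 5.22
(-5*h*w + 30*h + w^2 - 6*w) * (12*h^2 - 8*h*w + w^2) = -60*h^3*w + 360*h^3 + 52*h^2*w^2 - 312*h^2*w - 13*h*w^3 + 78*h*w^2 + w^4 - 6*w^3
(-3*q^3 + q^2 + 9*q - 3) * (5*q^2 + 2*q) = -15*q^5 - q^4 + 47*q^3 + 3*q^2 - 6*q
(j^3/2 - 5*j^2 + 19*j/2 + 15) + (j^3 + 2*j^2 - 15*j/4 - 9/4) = 3*j^3/2 - 3*j^2 + 23*j/4 + 51/4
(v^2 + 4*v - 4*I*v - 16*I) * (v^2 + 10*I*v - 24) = v^4 + 4*v^3 + 6*I*v^3 + 16*v^2 + 24*I*v^2 + 64*v + 96*I*v + 384*I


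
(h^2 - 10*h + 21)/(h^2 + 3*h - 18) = (h - 7)/(h + 6)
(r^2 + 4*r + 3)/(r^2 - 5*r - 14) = (r^2 + 4*r + 3)/(r^2 - 5*r - 14)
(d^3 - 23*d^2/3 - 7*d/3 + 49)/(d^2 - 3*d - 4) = (-3*d^3 + 23*d^2 + 7*d - 147)/(3*(-d^2 + 3*d + 4))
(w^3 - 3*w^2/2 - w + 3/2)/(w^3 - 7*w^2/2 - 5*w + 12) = (w^2 - 1)/(w^2 - 2*w - 8)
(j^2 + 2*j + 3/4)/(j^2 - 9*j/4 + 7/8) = 2*(4*j^2 + 8*j + 3)/(8*j^2 - 18*j + 7)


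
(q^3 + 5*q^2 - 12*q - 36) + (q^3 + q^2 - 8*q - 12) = 2*q^3 + 6*q^2 - 20*q - 48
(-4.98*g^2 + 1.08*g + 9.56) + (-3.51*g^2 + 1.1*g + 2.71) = -8.49*g^2 + 2.18*g + 12.27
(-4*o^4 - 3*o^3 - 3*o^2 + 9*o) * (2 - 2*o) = 8*o^5 - 2*o^4 - 24*o^2 + 18*o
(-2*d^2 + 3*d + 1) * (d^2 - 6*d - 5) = -2*d^4 + 15*d^3 - 7*d^2 - 21*d - 5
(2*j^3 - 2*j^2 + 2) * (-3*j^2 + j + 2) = -6*j^5 + 8*j^4 + 2*j^3 - 10*j^2 + 2*j + 4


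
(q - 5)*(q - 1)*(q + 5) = q^3 - q^2 - 25*q + 25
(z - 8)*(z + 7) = z^2 - z - 56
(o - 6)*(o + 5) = o^2 - o - 30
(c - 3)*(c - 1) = c^2 - 4*c + 3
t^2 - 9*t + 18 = (t - 6)*(t - 3)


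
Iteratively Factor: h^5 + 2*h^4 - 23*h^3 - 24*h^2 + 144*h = (h - 3)*(h^4 + 5*h^3 - 8*h^2 - 48*h) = (h - 3)^2*(h^3 + 8*h^2 + 16*h) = (h - 3)^2*(h + 4)*(h^2 + 4*h) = (h - 3)^2*(h + 4)^2*(h)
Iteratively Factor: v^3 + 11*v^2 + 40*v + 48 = (v + 3)*(v^2 + 8*v + 16) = (v + 3)*(v + 4)*(v + 4)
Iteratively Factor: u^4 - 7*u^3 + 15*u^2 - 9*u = (u - 3)*(u^3 - 4*u^2 + 3*u) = u*(u - 3)*(u^2 - 4*u + 3) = u*(u - 3)*(u - 1)*(u - 3)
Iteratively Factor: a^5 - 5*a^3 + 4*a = (a + 1)*(a^4 - a^3 - 4*a^2 + 4*a) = (a + 1)*(a + 2)*(a^3 - 3*a^2 + 2*a) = (a - 2)*(a + 1)*(a + 2)*(a^2 - a) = (a - 2)*(a - 1)*(a + 1)*(a + 2)*(a)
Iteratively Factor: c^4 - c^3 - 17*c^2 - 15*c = (c + 3)*(c^3 - 4*c^2 - 5*c) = c*(c + 3)*(c^2 - 4*c - 5) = c*(c + 1)*(c + 3)*(c - 5)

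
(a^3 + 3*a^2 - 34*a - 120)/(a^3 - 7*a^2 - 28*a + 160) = (a^2 - 2*a - 24)/(a^2 - 12*a + 32)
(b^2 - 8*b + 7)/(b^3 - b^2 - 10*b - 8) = (-b^2 + 8*b - 7)/(-b^3 + b^2 + 10*b + 8)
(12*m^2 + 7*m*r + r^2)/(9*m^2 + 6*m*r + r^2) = (4*m + r)/(3*m + r)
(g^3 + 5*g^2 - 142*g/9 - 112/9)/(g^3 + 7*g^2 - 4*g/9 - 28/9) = (3*g - 8)/(3*g - 2)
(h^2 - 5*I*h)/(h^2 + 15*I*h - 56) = h*(h - 5*I)/(h^2 + 15*I*h - 56)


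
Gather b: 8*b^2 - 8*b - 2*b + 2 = 8*b^2 - 10*b + 2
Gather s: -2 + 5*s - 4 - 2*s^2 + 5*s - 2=-2*s^2 + 10*s - 8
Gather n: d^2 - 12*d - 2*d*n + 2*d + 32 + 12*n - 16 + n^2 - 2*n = d^2 - 10*d + n^2 + n*(10 - 2*d) + 16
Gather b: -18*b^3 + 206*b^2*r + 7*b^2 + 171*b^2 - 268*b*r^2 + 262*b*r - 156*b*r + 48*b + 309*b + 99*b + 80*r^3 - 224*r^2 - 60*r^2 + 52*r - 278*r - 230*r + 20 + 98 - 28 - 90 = -18*b^3 + b^2*(206*r + 178) + b*(-268*r^2 + 106*r + 456) + 80*r^3 - 284*r^2 - 456*r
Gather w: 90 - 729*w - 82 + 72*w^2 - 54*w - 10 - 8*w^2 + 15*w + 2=64*w^2 - 768*w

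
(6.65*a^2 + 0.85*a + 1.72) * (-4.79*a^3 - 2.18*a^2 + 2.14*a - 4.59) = -31.8535*a^5 - 18.5685*a^4 + 4.1392*a^3 - 32.4541*a^2 - 0.2207*a - 7.8948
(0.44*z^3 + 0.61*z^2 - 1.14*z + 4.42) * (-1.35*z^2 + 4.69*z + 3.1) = -0.594*z^5 + 1.2401*z^4 + 5.7639*z^3 - 9.4226*z^2 + 17.1958*z + 13.702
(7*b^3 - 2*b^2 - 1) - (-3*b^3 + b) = 10*b^3 - 2*b^2 - b - 1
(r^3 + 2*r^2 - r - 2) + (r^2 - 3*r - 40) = r^3 + 3*r^2 - 4*r - 42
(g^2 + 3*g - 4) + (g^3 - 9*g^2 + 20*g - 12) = g^3 - 8*g^2 + 23*g - 16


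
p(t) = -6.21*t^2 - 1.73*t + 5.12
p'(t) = -12.42*t - 1.73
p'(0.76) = -11.17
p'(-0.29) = 1.87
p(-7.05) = -291.34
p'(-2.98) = 35.28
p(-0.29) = 5.10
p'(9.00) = -113.51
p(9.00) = -513.46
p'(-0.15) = 0.13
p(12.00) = -909.88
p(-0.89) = 1.74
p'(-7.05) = 85.83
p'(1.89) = -25.20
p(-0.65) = 3.62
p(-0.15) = 5.24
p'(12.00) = -150.77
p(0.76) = 0.22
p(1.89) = -20.33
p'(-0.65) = 6.34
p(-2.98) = -44.87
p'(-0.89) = 9.32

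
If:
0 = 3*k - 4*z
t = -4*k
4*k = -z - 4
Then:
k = -16/19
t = 64/19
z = -12/19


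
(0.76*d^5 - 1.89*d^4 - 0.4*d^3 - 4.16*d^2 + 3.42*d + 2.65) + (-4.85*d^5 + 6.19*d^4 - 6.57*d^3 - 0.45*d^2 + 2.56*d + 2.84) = -4.09*d^5 + 4.3*d^4 - 6.97*d^3 - 4.61*d^2 + 5.98*d + 5.49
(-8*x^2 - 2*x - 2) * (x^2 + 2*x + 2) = -8*x^4 - 18*x^3 - 22*x^2 - 8*x - 4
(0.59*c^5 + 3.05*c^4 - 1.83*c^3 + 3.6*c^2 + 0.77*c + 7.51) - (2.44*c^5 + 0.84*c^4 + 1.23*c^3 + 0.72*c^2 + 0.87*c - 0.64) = -1.85*c^5 + 2.21*c^4 - 3.06*c^3 + 2.88*c^2 - 0.1*c + 8.15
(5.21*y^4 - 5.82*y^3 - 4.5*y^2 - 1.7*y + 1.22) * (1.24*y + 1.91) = 6.4604*y^5 + 2.7343*y^4 - 16.6962*y^3 - 10.703*y^2 - 1.7342*y + 2.3302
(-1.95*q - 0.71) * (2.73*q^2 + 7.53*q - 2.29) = -5.3235*q^3 - 16.6218*q^2 - 0.880800000000001*q + 1.6259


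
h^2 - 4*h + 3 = (h - 3)*(h - 1)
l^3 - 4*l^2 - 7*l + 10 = (l - 5)*(l - 1)*(l + 2)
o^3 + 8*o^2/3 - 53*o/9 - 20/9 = (o - 5/3)*(o + 1/3)*(o + 4)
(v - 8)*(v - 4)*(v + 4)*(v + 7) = v^4 - v^3 - 72*v^2 + 16*v + 896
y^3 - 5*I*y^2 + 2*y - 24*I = (y - 4*I)*(y - 3*I)*(y + 2*I)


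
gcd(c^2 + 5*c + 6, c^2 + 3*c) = c + 3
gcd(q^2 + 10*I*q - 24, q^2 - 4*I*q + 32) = q + 4*I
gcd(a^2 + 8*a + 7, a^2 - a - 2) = a + 1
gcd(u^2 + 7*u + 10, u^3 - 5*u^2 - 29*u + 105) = u + 5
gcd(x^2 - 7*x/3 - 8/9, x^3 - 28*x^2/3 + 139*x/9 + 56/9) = x^2 - 7*x/3 - 8/9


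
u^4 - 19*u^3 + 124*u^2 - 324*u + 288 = (u - 8)*(u - 6)*(u - 3)*(u - 2)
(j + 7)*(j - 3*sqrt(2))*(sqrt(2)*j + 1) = sqrt(2)*j^3 - 5*j^2 + 7*sqrt(2)*j^2 - 35*j - 3*sqrt(2)*j - 21*sqrt(2)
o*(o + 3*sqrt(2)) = o^2 + 3*sqrt(2)*o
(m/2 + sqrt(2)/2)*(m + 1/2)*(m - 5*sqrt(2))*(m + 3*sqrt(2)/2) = m^4/2 - 5*sqrt(2)*m^3/4 + m^3/4 - 11*m^2 - 5*sqrt(2)*m^2/8 - 15*sqrt(2)*m/2 - 11*m/2 - 15*sqrt(2)/4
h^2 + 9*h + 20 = (h + 4)*(h + 5)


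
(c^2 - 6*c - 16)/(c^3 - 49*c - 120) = (c + 2)/(c^2 + 8*c + 15)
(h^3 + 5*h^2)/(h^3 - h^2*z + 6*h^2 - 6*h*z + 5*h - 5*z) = h^2/(h^2 - h*z + h - z)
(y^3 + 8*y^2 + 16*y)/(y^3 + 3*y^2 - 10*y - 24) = y*(y + 4)/(y^2 - y - 6)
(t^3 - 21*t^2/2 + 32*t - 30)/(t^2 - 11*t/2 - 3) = (2*t^2 - 9*t + 10)/(2*t + 1)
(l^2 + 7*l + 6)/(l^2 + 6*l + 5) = (l + 6)/(l + 5)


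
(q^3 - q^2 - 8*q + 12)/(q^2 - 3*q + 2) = (q^2 + q - 6)/(q - 1)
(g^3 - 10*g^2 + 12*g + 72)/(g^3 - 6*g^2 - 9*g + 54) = (g^2 - 4*g - 12)/(g^2 - 9)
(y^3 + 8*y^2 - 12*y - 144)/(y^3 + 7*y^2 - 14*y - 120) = (y + 6)/(y + 5)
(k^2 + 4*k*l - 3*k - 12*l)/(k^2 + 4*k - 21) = (k + 4*l)/(k + 7)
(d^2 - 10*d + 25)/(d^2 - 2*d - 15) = (d - 5)/(d + 3)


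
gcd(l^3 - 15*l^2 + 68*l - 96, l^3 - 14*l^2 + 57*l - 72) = l^2 - 11*l + 24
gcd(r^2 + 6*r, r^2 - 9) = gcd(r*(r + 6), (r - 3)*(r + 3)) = 1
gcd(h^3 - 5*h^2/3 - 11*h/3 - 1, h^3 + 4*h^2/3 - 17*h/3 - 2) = h + 1/3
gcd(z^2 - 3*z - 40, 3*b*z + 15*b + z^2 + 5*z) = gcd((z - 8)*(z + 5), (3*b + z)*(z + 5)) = z + 5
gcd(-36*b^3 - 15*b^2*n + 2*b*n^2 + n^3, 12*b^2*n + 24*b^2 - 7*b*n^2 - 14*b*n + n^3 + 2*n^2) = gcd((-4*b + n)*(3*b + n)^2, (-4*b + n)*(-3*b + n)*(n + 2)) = 4*b - n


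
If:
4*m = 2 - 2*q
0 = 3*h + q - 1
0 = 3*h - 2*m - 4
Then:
No Solution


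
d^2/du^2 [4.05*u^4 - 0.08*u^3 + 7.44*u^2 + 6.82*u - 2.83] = 48.6*u^2 - 0.48*u + 14.88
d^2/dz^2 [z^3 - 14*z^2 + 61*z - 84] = 6*z - 28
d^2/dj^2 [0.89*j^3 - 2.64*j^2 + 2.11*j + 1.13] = 5.34*j - 5.28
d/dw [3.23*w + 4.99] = 3.23000000000000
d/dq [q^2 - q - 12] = 2*q - 1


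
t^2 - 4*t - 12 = (t - 6)*(t + 2)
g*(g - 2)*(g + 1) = g^3 - g^2 - 2*g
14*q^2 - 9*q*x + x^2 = (-7*q + x)*(-2*q + x)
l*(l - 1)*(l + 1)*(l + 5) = l^4 + 5*l^3 - l^2 - 5*l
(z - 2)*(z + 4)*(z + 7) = z^3 + 9*z^2 + 6*z - 56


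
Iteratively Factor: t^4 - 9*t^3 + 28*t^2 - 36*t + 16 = (t - 4)*(t^3 - 5*t^2 + 8*t - 4) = (t - 4)*(t - 1)*(t^2 - 4*t + 4) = (t - 4)*(t - 2)*(t - 1)*(t - 2)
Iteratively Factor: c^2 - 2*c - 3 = (c + 1)*(c - 3)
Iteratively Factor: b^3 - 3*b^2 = (b)*(b^2 - 3*b) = b*(b - 3)*(b)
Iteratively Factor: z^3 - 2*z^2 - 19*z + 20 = (z + 4)*(z^2 - 6*z + 5) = (z - 5)*(z + 4)*(z - 1)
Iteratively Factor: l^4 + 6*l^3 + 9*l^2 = (l)*(l^3 + 6*l^2 + 9*l) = l*(l + 3)*(l^2 + 3*l) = l^2*(l + 3)*(l + 3)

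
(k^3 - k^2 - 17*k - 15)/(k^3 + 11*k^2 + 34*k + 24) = (k^2 - 2*k - 15)/(k^2 + 10*k + 24)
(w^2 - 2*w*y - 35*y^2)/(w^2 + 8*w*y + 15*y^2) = (w - 7*y)/(w + 3*y)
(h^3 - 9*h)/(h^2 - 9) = h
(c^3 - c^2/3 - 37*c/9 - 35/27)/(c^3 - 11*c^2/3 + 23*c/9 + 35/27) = (3*c + 5)/(3*c - 5)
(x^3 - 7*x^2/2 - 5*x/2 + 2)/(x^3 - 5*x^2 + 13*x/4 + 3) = 2*(2*x^2 + x - 1)/(4*x^2 - 4*x - 3)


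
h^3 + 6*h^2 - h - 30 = (h - 2)*(h + 3)*(h + 5)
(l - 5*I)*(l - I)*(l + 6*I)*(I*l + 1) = I*l^4 + l^3 + 31*I*l^2 + 61*l - 30*I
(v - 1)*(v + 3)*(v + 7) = v^3 + 9*v^2 + 11*v - 21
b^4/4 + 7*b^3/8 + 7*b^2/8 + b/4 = b*(b/4 + 1/4)*(b + 1/2)*(b + 2)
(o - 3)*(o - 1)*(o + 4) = o^3 - 13*o + 12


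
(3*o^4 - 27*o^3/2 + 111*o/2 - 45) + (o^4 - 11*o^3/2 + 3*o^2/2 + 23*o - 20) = 4*o^4 - 19*o^3 + 3*o^2/2 + 157*o/2 - 65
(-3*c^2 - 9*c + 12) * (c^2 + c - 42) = -3*c^4 - 12*c^3 + 129*c^2 + 390*c - 504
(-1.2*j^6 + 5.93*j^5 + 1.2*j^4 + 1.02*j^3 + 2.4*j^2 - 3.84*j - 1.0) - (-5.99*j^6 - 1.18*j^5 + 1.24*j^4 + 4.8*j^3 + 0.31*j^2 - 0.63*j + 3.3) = 4.79*j^6 + 7.11*j^5 - 0.04*j^4 - 3.78*j^3 + 2.09*j^2 - 3.21*j - 4.3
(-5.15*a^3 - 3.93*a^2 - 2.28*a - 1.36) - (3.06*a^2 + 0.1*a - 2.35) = -5.15*a^3 - 6.99*a^2 - 2.38*a + 0.99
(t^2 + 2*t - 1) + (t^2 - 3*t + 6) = 2*t^2 - t + 5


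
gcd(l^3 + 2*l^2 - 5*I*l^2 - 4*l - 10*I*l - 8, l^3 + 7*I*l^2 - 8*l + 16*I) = l - I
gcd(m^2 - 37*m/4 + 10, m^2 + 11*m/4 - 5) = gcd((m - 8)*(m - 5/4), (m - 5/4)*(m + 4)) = m - 5/4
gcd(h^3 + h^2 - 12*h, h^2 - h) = h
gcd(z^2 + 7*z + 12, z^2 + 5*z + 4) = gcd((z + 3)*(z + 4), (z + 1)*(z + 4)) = z + 4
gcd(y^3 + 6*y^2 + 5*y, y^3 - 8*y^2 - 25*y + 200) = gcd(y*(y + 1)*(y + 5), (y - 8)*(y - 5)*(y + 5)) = y + 5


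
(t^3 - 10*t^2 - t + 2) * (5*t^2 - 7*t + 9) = 5*t^5 - 57*t^4 + 74*t^3 - 73*t^2 - 23*t + 18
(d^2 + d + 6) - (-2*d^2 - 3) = 3*d^2 + d + 9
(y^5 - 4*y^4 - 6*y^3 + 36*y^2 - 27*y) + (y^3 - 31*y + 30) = y^5 - 4*y^4 - 5*y^3 + 36*y^2 - 58*y + 30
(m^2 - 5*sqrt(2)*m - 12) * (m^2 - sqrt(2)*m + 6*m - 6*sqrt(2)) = m^4 - 6*sqrt(2)*m^3 + 6*m^3 - 36*sqrt(2)*m^2 - 2*m^2 - 12*m + 12*sqrt(2)*m + 72*sqrt(2)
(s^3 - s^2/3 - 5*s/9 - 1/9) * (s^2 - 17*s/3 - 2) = s^5 - 6*s^4 - 2*s^3/3 + 100*s^2/27 + 47*s/27 + 2/9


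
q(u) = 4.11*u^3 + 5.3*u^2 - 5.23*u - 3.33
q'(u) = 12.33*u^2 + 10.6*u - 5.23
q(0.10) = -3.80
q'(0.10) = -4.05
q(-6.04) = -684.02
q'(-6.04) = 380.56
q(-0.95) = 2.90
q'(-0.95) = -4.17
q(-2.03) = -5.25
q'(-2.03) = 24.06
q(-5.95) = -650.33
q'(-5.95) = 368.21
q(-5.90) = -632.09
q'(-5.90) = 361.44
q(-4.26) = -202.61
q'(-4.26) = 173.37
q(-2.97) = -48.72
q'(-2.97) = 72.05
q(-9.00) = -2523.15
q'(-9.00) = 898.10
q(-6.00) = -668.91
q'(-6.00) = 375.05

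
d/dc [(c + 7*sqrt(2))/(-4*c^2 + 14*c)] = (-c*(2*c - 7) + (c + 7*sqrt(2))*(4*c - 7))/(2*c^2*(2*c - 7)^2)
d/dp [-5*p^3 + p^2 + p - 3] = -15*p^2 + 2*p + 1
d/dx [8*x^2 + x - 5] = 16*x + 1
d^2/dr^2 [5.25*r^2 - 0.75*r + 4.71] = 10.5000000000000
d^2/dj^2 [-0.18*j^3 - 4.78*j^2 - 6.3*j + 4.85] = -1.08*j - 9.56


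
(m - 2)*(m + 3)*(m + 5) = m^3 + 6*m^2 - m - 30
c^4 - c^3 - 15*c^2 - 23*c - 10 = (c - 5)*(c + 1)^2*(c + 2)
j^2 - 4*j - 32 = (j - 8)*(j + 4)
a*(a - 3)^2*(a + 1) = a^4 - 5*a^3 + 3*a^2 + 9*a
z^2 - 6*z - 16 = (z - 8)*(z + 2)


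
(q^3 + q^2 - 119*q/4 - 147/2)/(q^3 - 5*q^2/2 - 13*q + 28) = (q^2 - 5*q/2 - 21)/(q^2 - 6*q + 8)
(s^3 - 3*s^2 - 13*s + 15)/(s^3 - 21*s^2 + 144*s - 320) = (s^2 + 2*s - 3)/(s^2 - 16*s + 64)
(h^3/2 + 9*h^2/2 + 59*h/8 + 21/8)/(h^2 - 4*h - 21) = (4*h^3 + 36*h^2 + 59*h + 21)/(8*(h^2 - 4*h - 21))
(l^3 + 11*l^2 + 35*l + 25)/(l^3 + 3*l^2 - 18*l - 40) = (l^2 + 6*l + 5)/(l^2 - 2*l - 8)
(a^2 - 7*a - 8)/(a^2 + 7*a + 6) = (a - 8)/(a + 6)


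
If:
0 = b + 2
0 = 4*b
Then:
No Solution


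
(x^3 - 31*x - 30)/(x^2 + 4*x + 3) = (x^2 - x - 30)/(x + 3)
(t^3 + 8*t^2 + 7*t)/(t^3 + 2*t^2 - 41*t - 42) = t/(t - 6)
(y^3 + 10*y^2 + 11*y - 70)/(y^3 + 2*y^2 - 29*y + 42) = (y + 5)/(y - 3)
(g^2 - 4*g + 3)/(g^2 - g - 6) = (g - 1)/(g + 2)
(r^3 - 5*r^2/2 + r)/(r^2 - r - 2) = r*(2*r - 1)/(2*(r + 1))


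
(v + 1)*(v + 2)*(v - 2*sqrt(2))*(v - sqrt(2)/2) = v^4 - 5*sqrt(2)*v^3/2 + 3*v^3 - 15*sqrt(2)*v^2/2 + 4*v^2 - 5*sqrt(2)*v + 6*v + 4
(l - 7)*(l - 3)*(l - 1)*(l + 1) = l^4 - 10*l^3 + 20*l^2 + 10*l - 21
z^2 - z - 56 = (z - 8)*(z + 7)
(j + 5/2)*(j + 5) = j^2 + 15*j/2 + 25/2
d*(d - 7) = d^2 - 7*d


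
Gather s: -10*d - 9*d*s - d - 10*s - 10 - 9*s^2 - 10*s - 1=-11*d - 9*s^2 + s*(-9*d - 20) - 11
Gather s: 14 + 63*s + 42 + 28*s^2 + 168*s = 28*s^2 + 231*s + 56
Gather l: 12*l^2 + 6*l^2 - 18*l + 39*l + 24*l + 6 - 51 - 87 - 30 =18*l^2 + 45*l - 162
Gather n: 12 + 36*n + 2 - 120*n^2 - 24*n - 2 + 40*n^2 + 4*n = -80*n^2 + 16*n + 12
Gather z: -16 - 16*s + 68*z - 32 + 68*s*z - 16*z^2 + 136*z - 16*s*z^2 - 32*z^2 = -16*s + z^2*(-16*s - 48) + z*(68*s + 204) - 48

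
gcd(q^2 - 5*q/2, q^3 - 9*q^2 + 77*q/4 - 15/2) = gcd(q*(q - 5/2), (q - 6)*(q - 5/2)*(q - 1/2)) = q - 5/2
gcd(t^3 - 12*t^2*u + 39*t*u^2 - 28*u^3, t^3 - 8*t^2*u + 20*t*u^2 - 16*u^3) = t - 4*u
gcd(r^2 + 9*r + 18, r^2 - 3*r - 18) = r + 3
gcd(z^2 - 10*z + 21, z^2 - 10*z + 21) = z^2 - 10*z + 21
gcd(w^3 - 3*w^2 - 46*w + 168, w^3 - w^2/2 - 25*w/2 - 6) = w - 4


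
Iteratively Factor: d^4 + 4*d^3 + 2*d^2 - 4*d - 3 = (d + 3)*(d^3 + d^2 - d - 1) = (d + 1)*(d + 3)*(d^2 - 1) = (d + 1)^2*(d + 3)*(d - 1)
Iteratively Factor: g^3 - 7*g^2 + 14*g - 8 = (g - 2)*(g^2 - 5*g + 4) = (g - 4)*(g - 2)*(g - 1)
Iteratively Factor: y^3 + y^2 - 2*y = (y - 1)*(y^2 + 2*y) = y*(y - 1)*(y + 2)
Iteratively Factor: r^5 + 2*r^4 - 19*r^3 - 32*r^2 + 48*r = (r)*(r^4 + 2*r^3 - 19*r^2 - 32*r + 48) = r*(r - 1)*(r^3 + 3*r^2 - 16*r - 48) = r*(r - 4)*(r - 1)*(r^2 + 7*r + 12) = r*(r - 4)*(r - 1)*(r + 3)*(r + 4)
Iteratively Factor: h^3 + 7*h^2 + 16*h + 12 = (h + 3)*(h^2 + 4*h + 4) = (h + 2)*(h + 3)*(h + 2)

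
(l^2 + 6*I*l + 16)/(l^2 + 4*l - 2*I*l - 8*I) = (l + 8*I)/(l + 4)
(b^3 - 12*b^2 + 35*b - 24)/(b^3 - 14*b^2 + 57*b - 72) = (b - 1)/(b - 3)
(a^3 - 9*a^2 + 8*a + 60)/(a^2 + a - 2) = (a^2 - 11*a + 30)/(a - 1)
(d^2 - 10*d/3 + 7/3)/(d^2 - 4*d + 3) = (d - 7/3)/(d - 3)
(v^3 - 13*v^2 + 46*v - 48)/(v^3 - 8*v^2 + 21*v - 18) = (v - 8)/(v - 3)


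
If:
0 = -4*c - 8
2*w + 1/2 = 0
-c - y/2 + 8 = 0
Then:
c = -2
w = -1/4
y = 20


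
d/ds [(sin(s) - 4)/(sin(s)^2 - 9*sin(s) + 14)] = (8*sin(s) + cos(s)^2 - 23)*cos(s)/(sin(s)^2 - 9*sin(s) + 14)^2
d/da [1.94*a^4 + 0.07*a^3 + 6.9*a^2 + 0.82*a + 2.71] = 7.76*a^3 + 0.21*a^2 + 13.8*a + 0.82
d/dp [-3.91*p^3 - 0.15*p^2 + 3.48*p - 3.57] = -11.73*p^2 - 0.3*p + 3.48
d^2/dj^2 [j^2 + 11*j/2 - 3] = 2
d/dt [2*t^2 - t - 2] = 4*t - 1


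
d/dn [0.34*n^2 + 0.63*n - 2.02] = 0.68*n + 0.63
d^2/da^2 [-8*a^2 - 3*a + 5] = -16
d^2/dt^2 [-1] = 0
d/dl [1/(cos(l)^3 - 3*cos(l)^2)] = 3*(cos(l) - 2)*sin(l)/((cos(l) - 3)^2*cos(l)^3)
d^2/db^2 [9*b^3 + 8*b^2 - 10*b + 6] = 54*b + 16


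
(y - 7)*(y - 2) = y^2 - 9*y + 14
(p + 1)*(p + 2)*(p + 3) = p^3 + 6*p^2 + 11*p + 6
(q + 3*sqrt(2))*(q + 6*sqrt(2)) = q^2 + 9*sqrt(2)*q + 36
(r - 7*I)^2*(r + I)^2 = r^4 - 12*I*r^3 - 22*r^2 - 84*I*r + 49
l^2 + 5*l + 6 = (l + 2)*(l + 3)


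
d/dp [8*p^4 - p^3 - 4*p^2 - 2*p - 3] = 32*p^3 - 3*p^2 - 8*p - 2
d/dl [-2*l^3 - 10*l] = -6*l^2 - 10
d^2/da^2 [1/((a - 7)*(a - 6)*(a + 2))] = 2*(6*a^4 - 88*a^3 + 411*a^2 - 780*a + 1180)/(a^9 - 33*a^8 + 411*a^7 - 2135*a^6 + 1032*a^5 + 30108*a^4 - 63440*a^3 - 168336*a^2 + 338688*a + 592704)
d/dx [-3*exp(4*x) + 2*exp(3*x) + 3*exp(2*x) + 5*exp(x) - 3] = (-12*exp(3*x) + 6*exp(2*x) + 6*exp(x) + 5)*exp(x)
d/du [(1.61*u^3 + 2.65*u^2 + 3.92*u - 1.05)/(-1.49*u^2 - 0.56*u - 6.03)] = (-2.3989*u^4 - 1.8032*u^3 - 24.7681*u^2 - 35.088*u - 24.2256)/(2.2201*u^4 + 1.6688*u^3 + 18.283*u^2 + 6.7536*u + 36.3609)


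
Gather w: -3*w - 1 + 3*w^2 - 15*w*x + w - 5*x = 3*w^2 + w*(-15*x - 2) - 5*x - 1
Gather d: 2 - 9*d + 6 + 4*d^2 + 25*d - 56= 4*d^2 + 16*d - 48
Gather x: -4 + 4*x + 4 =4*x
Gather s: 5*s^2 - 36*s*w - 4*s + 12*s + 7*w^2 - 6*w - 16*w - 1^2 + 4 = 5*s^2 + s*(8 - 36*w) + 7*w^2 - 22*w + 3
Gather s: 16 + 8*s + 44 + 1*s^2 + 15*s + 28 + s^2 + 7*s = 2*s^2 + 30*s + 88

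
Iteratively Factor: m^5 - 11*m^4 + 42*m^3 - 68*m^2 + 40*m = (m - 2)*(m^4 - 9*m^3 + 24*m^2 - 20*m) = (m - 5)*(m - 2)*(m^3 - 4*m^2 + 4*m) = (m - 5)*(m - 2)^2*(m^2 - 2*m) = (m - 5)*(m - 2)^3*(m)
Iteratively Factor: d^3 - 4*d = (d - 2)*(d^2 + 2*d) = d*(d - 2)*(d + 2)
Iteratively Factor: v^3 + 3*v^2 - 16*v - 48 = (v + 4)*(v^2 - v - 12) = (v + 3)*(v + 4)*(v - 4)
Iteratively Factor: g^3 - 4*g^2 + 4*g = (g - 2)*(g^2 - 2*g) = g*(g - 2)*(g - 2)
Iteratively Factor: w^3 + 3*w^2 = (w + 3)*(w^2) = w*(w + 3)*(w)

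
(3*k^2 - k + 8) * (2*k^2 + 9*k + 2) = 6*k^4 + 25*k^3 + 13*k^2 + 70*k + 16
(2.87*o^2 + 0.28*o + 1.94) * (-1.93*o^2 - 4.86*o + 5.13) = -5.5391*o^4 - 14.4886*o^3 + 9.6181*o^2 - 7.992*o + 9.9522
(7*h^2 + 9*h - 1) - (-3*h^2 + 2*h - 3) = 10*h^2 + 7*h + 2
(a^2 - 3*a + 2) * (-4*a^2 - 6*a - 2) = -4*a^4 + 6*a^3 + 8*a^2 - 6*a - 4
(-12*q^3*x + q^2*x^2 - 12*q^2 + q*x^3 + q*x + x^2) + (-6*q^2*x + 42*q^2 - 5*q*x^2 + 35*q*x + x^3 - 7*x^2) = -12*q^3*x + q^2*x^2 - 6*q^2*x + 30*q^2 + q*x^3 - 5*q*x^2 + 36*q*x + x^3 - 6*x^2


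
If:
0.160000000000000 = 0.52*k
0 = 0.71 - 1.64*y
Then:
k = 0.31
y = 0.43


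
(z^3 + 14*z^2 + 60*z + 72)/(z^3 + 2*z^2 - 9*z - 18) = (z^2 + 12*z + 36)/(z^2 - 9)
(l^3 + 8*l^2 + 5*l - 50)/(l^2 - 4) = (l^2 + 10*l + 25)/(l + 2)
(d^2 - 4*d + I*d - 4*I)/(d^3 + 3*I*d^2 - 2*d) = (d - 4)/(d*(d + 2*I))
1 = 1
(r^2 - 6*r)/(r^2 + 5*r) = (r - 6)/(r + 5)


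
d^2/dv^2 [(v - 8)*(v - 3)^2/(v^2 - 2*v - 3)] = 72/(v^3 + 3*v^2 + 3*v + 1)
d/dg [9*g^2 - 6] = 18*g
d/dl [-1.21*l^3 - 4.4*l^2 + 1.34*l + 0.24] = -3.63*l^2 - 8.8*l + 1.34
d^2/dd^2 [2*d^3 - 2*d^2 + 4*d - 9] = 12*d - 4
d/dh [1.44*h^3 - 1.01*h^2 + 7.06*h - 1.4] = 4.32*h^2 - 2.02*h + 7.06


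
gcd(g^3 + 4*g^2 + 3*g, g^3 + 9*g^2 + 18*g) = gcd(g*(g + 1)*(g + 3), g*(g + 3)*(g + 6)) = g^2 + 3*g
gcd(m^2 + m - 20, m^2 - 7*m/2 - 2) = m - 4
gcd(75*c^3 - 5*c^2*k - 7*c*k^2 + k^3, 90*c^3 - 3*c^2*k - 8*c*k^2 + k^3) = 15*c^2 + 2*c*k - k^2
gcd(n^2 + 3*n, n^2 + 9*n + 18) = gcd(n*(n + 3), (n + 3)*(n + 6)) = n + 3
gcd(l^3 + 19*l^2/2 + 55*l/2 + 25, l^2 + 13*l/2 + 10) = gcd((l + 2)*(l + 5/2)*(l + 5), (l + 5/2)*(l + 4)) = l + 5/2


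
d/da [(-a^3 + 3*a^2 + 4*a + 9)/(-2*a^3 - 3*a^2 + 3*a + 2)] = (9*a^4 + 10*a^3 + 69*a^2 + 66*a - 19)/(4*a^6 + 12*a^5 - 3*a^4 - 26*a^3 - 3*a^2 + 12*a + 4)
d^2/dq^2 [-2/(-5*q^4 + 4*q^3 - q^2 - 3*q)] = 4*(q*(-30*q^2 + 12*q - 1)*(5*q^3 - 4*q^2 + q + 3) + (20*q^3 - 12*q^2 + 2*q + 3)^2)/(q^3*(5*q^3 - 4*q^2 + q + 3)^3)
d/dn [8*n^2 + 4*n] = 16*n + 4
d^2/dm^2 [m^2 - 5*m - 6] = 2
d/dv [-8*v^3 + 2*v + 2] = 2 - 24*v^2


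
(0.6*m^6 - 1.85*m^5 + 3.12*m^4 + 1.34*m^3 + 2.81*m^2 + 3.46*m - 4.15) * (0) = 0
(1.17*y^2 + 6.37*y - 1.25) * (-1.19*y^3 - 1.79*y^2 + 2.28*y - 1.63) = -1.3923*y^5 - 9.6746*y^4 - 7.2472*y^3 + 14.854*y^2 - 13.2331*y + 2.0375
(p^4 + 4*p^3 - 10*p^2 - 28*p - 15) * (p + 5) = p^5 + 9*p^4 + 10*p^3 - 78*p^2 - 155*p - 75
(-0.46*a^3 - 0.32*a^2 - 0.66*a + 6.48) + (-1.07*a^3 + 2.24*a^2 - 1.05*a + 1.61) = -1.53*a^3 + 1.92*a^2 - 1.71*a + 8.09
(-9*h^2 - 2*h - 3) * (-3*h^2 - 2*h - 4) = 27*h^4 + 24*h^3 + 49*h^2 + 14*h + 12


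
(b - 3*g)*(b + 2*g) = b^2 - b*g - 6*g^2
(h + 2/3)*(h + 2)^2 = h^3 + 14*h^2/3 + 20*h/3 + 8/3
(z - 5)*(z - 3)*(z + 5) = z^3 - 3*z^2 - 25*z + 75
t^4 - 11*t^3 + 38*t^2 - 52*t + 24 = (t - 6)*(t - 2)^2*(t - 1)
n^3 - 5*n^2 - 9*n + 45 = (n - 5)*(n - 3)*(n + 3)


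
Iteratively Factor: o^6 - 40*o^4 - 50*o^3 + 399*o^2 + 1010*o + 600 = (o + 3)*(o^5 - 3*o^4 - 31*o^3 + 43*o^2 + 270*o + 200) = (o - 5)*(o + 3)*(o^4 + 2*o^3 - 21*o^2 - 62*o - 40) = (o - 5)*(o + 2)*(o + 3)*(o^3 - 21*o - 20) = (o - 5)^2*(o + 2)*(o + 3)*(o^2 + 5*o + 4) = (o - 5)^2*(o + 2)*(o + 3)*(o + 4)*(o + 1)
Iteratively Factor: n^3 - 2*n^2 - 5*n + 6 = (n + 2)*(n^2 - 4*n + 3) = (n - 1)*(n + 2)*(n - 3)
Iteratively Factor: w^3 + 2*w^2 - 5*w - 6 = (w + 1)*(w^2 + w - 6) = (w + 1)*(w + 3)*(w - 2)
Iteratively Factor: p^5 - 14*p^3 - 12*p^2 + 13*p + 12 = (p - 4)*(p^4 + 4*p^3 + 2*p^2 - 4*p - 3) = (p - 4)*(p + 1)*(p^3 + 3*p^2 - p - 3) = (p - 4)*(p - 1)*(p + 1)*(p^2 + 4*p + 3) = (p - 4)*(p - 1)*(p + 1)*(p + 3)*(p + 1)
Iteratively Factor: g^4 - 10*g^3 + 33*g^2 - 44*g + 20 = (g - 5)*(g^3 - 5*g^2 + 8*g - 4) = (g - 5)*(g - 2)*(g^2 - 3*g + 2) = (g - 5)*(g - 2)^2*(g - 1)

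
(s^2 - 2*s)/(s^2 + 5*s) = (s - 2)/(s + 5)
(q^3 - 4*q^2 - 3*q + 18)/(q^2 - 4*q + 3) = (q^2 - q - 6)/(q - 1)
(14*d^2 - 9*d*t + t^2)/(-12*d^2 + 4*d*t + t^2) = (-7*d + t)/(6*d + t)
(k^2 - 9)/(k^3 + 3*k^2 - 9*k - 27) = 1/(k + 3)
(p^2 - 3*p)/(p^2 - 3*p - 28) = p*(3 - p)/(-p^2 + 3*p + 28)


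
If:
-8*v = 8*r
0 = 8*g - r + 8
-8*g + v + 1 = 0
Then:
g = -7/16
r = 9/2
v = -9/2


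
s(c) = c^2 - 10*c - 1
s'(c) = 2*c - 10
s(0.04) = -1.40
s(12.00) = 23.00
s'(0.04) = -9.92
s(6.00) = -25.00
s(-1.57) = 17.16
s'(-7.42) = -24.84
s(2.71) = -20.76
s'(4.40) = -1.20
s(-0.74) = 6.95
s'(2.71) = -4.58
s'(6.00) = 2.00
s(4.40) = -25.64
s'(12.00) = 14.00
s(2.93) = -21.72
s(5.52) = -25.73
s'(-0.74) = -11.48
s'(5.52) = 1.04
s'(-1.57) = -13.14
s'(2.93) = -4.14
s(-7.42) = 128.26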